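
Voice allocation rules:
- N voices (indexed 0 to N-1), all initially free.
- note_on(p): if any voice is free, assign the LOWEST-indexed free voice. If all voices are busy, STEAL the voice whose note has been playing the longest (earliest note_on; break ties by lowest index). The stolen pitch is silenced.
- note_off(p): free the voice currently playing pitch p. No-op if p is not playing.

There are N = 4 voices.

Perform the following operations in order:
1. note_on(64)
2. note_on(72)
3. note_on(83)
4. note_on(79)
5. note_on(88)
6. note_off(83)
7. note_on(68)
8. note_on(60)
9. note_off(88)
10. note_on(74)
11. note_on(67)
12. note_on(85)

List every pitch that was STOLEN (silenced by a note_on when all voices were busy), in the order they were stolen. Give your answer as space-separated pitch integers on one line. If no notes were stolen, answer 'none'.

Answer: 64 72 79 68

Derivation:
Op 1: note_on(64): voice 0 is free -> assigned | voices=[64 - - -]
Op 2: note_on(72): voice 1 is free -> assigned | voices=[64 72 - -]
Op 3: note_on(83): voice 2 is free -> assigned | voices=[64 72 83 -]
Op 4: note_on(79): voice 3 is free -> assigned | voices=[64 72 83 79]
Op 5: note_on(88): all voices busy, STEAL voice 0 (pitch 64, oldest) -> assign | voices=[88 72 83 79]
Op 6: note_off(83): free voice 2 | voices=[88 72 - 79]
Op 7: note_on(68): voice 2 is free -> assigned | voices=[88 72 68 79]
Op 8: note_on(60): all voices busy, STEAL voice 1 (pitch 72, oldest) -> assign | voices=[88 60 68 79]
Op 9: note_off(88): free voice 0 | voices=[- 60 68 79]
Op 10: note_on(74): voice 0 is free -> assigned | voices=[74 60 68 79]
Op 11: note_on(67): all voices busy, STEAL voice 3 (pitch 79, oldest) -> assign | voices=[74 60 68 67]
Op 12: note_on(85): all voices busy, STEAL voice 2 (pitch 68, oldest) -> assign | voices=[74 60 85 67]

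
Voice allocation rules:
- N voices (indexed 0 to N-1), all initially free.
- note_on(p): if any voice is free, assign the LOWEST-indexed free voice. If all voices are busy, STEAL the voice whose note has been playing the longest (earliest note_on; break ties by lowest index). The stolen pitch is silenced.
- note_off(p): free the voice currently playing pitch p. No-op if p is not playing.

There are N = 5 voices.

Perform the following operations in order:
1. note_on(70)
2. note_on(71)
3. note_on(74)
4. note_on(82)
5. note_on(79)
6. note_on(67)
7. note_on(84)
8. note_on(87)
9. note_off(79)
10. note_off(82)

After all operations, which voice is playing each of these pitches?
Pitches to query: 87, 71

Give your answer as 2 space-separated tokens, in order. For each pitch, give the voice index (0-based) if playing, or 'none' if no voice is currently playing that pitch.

Answer: 2 none

Derivation:
Op 1: note_on(70): voice 0 is free -> assigned | voices=[70 - - - -]
Op 2: note_on(71): voice 1 is free -> assigned | voices=[70 71 - - -]
Op 3: note_on(74): voice 2 is free -> assigned | voices=[70 71 74 - -]
Op 4: note_on(82): voice 3 is free -> assigned | voices=[70 71 74 82 -]
Op 5: note_on(79): voice 4 is free -> assigned | voices=[70 71 74 82 79]
Op 6: note_on(67): all voices busy, STEAL voice 0 (pitch 70, oldest) -> assign | voices=[67 71 74 82 79]
Op 7: note_on(84): all voices busy, STEAL voice 1 (pitch 71, oldest) -> assign | voices=[67 84 74 82 79]
Op 8: note_on(87): all voices busy, STEAL voice 2 (pitch 74, oldest) -> assign | voices=[67 84 87 82 79]
Op 9: note_off(79): free voice 4 | voices=[67 84 87 82 -]
Op 10: note_off(82): free voice 3 | voices=[67 84 87 - -]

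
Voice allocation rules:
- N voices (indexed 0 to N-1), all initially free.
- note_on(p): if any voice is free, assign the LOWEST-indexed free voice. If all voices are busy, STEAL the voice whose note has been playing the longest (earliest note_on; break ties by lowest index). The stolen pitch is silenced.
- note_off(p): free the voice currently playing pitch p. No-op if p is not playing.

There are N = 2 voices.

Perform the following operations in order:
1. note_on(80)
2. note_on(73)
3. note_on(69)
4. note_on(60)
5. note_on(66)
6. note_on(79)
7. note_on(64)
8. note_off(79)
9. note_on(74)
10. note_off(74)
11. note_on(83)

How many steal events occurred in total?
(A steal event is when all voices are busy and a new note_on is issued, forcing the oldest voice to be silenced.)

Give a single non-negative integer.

Answer: 5

Derivation:
Op 1: note_on(80): voice 0 is free -> assigned | voices=[80 -]
Op 2: note_on(73): voice 1 is free -> assigned | voices=[80 73]
Op 3: note_on(69): all voices busy, STEAL voice 0 (pitch 80, oldest) -> assign | voices=[69 73]
Op 4: note_on(60): all voices busy, STEAL voice 1 (pitch 73, oldest) -> assign | voices=[69 60]
Op 5: note_on(66): all voices busy, STEAL voice 0 (pitch 69, oldest) -> assign | voices=[66 60]
Op 6: note_on(79): all voices busy, STEAL voice 1 (pitch 60, oldest) -> assign | voices=[66 79]
Op 7: note_on(64): all voices busy, STEAL voice 0 (pitch 66, oldest) -> assign | voices=[64 79]
Op 8: note_off(79): free voice 1 | voices=[64 -]
Op 9: note_on(74): voice 1 is free -> assigned | voices=[64 74]
Op 10: note_off(74): free voice 1 | voices=[64 -]
Op 11: note_on(83): voice 1 is free -> assigned | voices=[64 83]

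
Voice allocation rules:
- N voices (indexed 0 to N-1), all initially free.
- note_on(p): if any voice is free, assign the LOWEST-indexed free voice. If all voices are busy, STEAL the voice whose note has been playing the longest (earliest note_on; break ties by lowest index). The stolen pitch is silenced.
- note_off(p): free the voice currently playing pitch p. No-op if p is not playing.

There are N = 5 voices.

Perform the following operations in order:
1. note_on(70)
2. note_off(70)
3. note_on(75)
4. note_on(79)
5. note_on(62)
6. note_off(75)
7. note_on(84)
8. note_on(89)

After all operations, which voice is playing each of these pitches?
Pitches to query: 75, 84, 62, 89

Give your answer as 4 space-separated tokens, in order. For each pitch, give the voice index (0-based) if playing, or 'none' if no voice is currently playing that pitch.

Answer: none 0 2 3

Derivation:
Op 1: note_on(70): voice 0 is free -> assigned | voices=[70 - - - -]
Op 2: note_off(70): free voice 0 | voices=[- - - - -]
Op 3: note_on(75): voice 0 is free -> assigned | voices=[75 - - - -]
Op 4: note_on(79): voice 1 is free -> assigned | voices=[75 79 - - -]
Op 5: note_on(62): voice 2 is free -> assigned | voices=[75 79 62 - -]
Op 6: note_off(75): free voice 0 | voices=[- 79 62 - -]
Op 7: note_on(84): voice 0 is free -> assigned | voices=[84 79 62 - -]
Op 8: note_on(89): voice 3 is free -> assigned | voices=[84 79 62 89 -]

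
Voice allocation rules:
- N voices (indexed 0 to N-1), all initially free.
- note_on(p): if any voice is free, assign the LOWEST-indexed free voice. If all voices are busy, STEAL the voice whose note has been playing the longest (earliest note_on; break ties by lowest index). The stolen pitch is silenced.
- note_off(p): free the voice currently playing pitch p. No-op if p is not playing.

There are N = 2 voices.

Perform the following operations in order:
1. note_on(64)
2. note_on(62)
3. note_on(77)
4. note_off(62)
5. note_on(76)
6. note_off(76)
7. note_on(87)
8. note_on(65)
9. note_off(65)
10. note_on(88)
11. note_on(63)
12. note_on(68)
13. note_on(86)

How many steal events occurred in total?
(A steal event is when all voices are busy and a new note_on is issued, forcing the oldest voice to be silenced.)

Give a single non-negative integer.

Answer: 5

Derivation:
Op 1: note_on(64): voice 0 is free -> assigned | voices=[64 -]
Op 2: note_on(62): voice 1 is free -> assigned | voices=[64 62]
Op 3: note_on(77): all voices busy, STEAL voice 0 (pitch 64, oldest) -> assign | voices=[77 62]
Op 4: note_off(62): free voice 1 | voices=[77 -]
Op 5: note_on(76): voice 1 is free -> assigned | voices=[77 76]
Op 6: note_off(76): free voice 1 | voices=[77 -]
Op 7: note_on(87): voice 1 is free -> assigned | voices=[77 87]
Op 8: note_on(65): all voices busy, STEAL voice 0 (pitch 77, oldest) -> assign | voices=[65 87]
Op 9: note_off(65): free voice 0 | voices=[- 87]
Op 10: note_on(88): voice 0 is free -> assigned | voices=[88 87]
Op 11: note_on(63): all voices busy, STEAL voice 1 (pitch 87, oldest) -> assign | voices=[88 63]
Op 12: note_on(68): all voices busy, STEAL voice 0 (pitch 88, oldest) -> assign | voices=[68 63]
Op 13: note_on(86): all voices busy, STEAL voice 1 (pitch 63, oldest) -> assign | voices=[68 86]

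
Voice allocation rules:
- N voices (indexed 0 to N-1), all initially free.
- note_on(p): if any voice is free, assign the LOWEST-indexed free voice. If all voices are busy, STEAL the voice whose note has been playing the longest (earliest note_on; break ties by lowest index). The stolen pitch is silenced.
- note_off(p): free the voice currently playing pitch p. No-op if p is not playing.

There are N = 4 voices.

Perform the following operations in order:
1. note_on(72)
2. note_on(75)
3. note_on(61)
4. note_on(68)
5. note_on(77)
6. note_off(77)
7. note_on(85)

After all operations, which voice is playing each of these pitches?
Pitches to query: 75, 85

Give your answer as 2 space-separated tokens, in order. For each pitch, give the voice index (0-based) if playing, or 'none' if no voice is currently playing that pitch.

Answer: 1 0

Derivation:
Op 1: note_on(72): voice 0 is free -> assigned | voices=[72 - - -]
Op 2: note_on(75): voice 1 is free -> assigned | voices=[72 75 - -]
Op 3: note_on(61): voice 2 is free -> assigned | voices=[72 75 61 -]
Op 4: note_on(68): voice 3 is free -> assigned | voices=[72 75 61 68]
Op 5: note_on(77): all voices busy, STEAL voice 0 (pitch 72, oldest) -> assign | voices=[77 75 61 68]
Op 6: note_off(77): free voice 0 | voices=[- 75 61 68]
Op 7: note_on(85): voice 0 is free -> assigned | voices=[85 75 61 68]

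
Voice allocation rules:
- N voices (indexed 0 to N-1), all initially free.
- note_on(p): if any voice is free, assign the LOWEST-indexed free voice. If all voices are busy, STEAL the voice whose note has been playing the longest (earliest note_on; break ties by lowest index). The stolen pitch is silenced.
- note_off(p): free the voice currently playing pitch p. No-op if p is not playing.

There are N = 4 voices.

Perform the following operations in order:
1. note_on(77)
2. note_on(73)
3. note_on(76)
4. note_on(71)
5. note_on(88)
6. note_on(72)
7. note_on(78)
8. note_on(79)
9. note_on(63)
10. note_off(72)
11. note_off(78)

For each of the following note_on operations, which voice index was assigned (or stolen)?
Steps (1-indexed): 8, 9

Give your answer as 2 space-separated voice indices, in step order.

Op 1: note_on(77): voice 0 is free -> assigned | voices=[77 - - -]
Op 2: note_on(73): voice 1 is free -> assigned | voices=[77 73 - -]
Op 3: note_on(76): voice 2 is free -> assigned | voices=[77 73 76 -]
Op 4: note_on(71): voice 3 is free -> assigned | voices=[77 73 76 71]
Op 5: note_on(88): all voices busy, STEAL voice 0 (pitch 77, oldest) -> assign | voices=[88 73 76 71]
Op 6: note_on(72): all voices busy, STEAL voice 1 (pitch 73, oldest) -> assign | voices=[88 72 76 71]
Op 7: note_on(78): all voices busy, STEAL voice 2 (pitch 76, oldest) -> assign | voices=[88 72 78 71]
Op 8: note_on(79): all voices busy, STEAL voice 3 (pitch 71, oldest) -> assign | voices=[88 72 78 79]
Op 9: note_on(63): all voices busy, STEAL voice 0 (pitch 88, oldest) -> assign | voices=[63 72 78 79]
Op 10: note_off(72): free voice 1 | voices=[63 - 78 79]
Op 11: note_off(78): free voice 2 | voices=[63 - - 79]

Answer: 3 0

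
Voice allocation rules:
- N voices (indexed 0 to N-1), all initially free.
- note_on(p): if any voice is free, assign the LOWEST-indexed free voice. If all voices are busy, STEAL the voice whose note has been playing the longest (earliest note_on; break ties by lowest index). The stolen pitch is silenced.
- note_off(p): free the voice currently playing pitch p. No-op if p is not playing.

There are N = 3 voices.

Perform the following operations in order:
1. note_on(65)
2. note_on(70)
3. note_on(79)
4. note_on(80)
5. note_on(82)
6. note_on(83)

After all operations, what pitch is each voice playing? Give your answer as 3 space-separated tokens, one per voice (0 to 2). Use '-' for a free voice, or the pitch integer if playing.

Answer: 80 82 83

Derivation:
Op 1: note_on(65): voice 0 is free -> assigned | voices=[65 - -]
Op 2: note_on(70): voice 1 is free -> assigned | voices=[65 70 -]
Op 3: note_on(79): voice 2 is free -> assigned | voices=[65 70 79]
Op 4: note_on(80): all voices busy, STEAL voice 0 (pitch 65, oldest) -> assign | voices=[80 70 79]
Op 5: note_on(82): all voices busy, STEAL voice 1 (pitch 70, oldest) -> assign | voices=[80 82 79]
Op 6: note_on(83): all voices busy, STEAL voice 2 (pitch 79, oldest) -> assign | voices=[80 82 83]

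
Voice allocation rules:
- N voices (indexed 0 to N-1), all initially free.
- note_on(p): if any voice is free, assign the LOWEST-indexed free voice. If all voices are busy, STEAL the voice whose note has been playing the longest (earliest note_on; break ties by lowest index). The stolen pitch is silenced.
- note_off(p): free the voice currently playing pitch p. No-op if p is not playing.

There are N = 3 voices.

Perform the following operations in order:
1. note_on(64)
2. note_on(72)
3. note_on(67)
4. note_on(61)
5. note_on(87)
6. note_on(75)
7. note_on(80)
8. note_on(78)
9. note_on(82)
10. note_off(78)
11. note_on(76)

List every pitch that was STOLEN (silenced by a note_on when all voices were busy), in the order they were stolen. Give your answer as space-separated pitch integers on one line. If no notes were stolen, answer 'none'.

Answer: 64 72 67 61 87 75

Derivation:
Op 1: note_on(64): voice 0 is free -> assigned | voices=[64 - -]
Op 2: note_on(72): voice 1 is free -> assigned | voices=[64 72 -]
Op 3: note_on(67): voice 2 is free -> assigned | voices=[64 72 67]
Op 4: note_on(61): all voices busy, STEAL voice 0 (pitch 64, oldest) -> assign | voices=[61 72 67]
Op 5: note_on(87): all voices busy, STEAL voice 1 (pitch 72, oldest) -> assign | voices=[61 87 67]
Op 6: note_on(75): all voices busy, STEAL voice 2 (pitch 67, oldest) -> assign | voices=[61 87 75]
Op 7: note_on(80): all voices busy, STEAL voice 0 (pitch 61, oldest) -> assign | voices=[80 87 75]
Op 8: note_on(78): all voices busy, STEAL voice 1 (pitch 87, oldest) -> assign | voices=[80 78 75]
Op 9: note_on(82): all voices busy, STEAL voice 2 (pitch 75, oldest) -> assign | voices=[80 78 82]
Op 10: note_off(78): free voice 1 | voices=[80 - 82]
Op 11: note_on(76): voice 1 is free -> assigned | voices=[80 76 82]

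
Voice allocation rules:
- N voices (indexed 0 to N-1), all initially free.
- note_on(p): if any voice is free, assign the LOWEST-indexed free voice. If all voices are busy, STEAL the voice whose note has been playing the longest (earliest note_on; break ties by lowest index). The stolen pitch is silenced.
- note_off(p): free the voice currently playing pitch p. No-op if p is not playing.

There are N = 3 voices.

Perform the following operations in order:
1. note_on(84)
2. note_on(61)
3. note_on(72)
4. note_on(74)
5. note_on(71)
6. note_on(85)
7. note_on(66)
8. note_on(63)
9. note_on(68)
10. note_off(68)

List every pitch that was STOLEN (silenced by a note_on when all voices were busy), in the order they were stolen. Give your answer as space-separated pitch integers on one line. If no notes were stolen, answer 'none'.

Answer: 84 61 72 74 71 85

Derivation:
Op 1: note_on(84): voice 0 is free -> assigned | voices=[84 - -]
Op 2: note_on(61): voice 1 is free -> assigned | voices=[84 61 -]
Op 3: note_on(72): voice 2 is free -> assigned | voices=[84 61 72]
Op 4: note_on(74): all voices busy, STEAL voice 0 (pitch 84, oldest) -> assign | voices=[74 61 72]
Op 5: note_on(71): all voices busy, STEAL voice 1 (pitch 61, oldest) -> assign | voices=[74 71 72]
Op 6: note_on(85): all voices busy, STEAL voice 2 (pitch 72, oldest) -> assign | voices=[74 71 85]
Op 7: note_on(66): all voices busy, STEAL voice 0 (pitch 74, oldest) -> assign | voices=[66 71 85]
Op 8: note_on(63): all voices busy, STEAL voice 1 (pitch 71, oldest) -> assign | voices=[66 63 85]
Op 9: note_on(68): all voices busy, STEAL voice 2 (pitch 85, oldest) -> assign | voices=[66 63 68]
Op 10: note_off(68): free voice 2 | voices=[66 63 -]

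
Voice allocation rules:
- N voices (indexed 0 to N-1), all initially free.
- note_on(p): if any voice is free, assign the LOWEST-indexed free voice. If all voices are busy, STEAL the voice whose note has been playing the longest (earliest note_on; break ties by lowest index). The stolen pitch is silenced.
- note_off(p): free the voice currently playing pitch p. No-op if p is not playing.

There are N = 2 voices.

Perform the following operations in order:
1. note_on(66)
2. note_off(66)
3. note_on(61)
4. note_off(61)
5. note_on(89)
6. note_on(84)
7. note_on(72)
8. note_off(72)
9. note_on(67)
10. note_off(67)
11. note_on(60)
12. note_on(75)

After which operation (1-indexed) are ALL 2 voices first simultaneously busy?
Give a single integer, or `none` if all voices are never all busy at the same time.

Op 1: note_on(66): voice 0 is free -> assigned | voices=[66 -]
Op 2: note_off(66): free voice 0 | voices=[- -]
Op 3: note_on(61): voice 0 is free -> assigned | voices=[61 -]
Op 4: note_off(61): free voice 0 | voices=[- -]
Op 5: note_on(89): voice 0 is free -> assigned | voices=[89 -]
Op 6: note_on(84): voice 1 is free -> assigned | voices=[89 84]
Op 7: note_on(72): all voices busy, STEAL voice 0 (pitch 89, oldest) -> assign | voices=[72 84]
Op 8: note_off(72): free voice 0 | voices=[- 84]
Op 9: note_on(67): voice 0 is free -> assigned | voices=[67 84]
Op 10: note_off(67): free voice 0 | voices=[- 84]
Op 11: note_on(60): voice 0 is free -> assigned | voices=[60 84]
Op 12: note_on(75): all voices busy, STEAL voice 1 (pitch 84, oldest) -> assign | voices=[60 75]

Answer: 6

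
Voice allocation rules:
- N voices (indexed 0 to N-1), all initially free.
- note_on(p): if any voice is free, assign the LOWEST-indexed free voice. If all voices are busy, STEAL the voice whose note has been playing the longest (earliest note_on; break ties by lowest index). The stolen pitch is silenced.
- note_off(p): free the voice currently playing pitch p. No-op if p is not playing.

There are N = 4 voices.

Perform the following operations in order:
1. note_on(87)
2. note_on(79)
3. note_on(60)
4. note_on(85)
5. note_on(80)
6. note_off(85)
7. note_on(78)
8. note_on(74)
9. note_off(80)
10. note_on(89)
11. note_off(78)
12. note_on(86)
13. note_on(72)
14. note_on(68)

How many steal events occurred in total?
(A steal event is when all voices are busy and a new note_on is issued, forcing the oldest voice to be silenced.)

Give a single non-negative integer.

Op 1: note_on(87): voice 0 is free -> assigned | voices=[87 - - -]
Op 2: note_on(79): voice 1 is free -> assigned | voices=[87 79 - -]
Op 3: note_on(60): voice 2 is free -> assigned | voices=[87 79 60 -]
Op 4: note_on(85): voice 3 is free -> assigned | voices=[87 79 60 85]
Op 5: note_on(80): all voices busy, STEAL voice 0 (pitch 87, oldest) -> assign | voices=[80 79 60 85]
Op 6: note_off(85): free voice 3 | voices=[80 79 60 -]
Op 7: note_on(78): voice 3 is free -> assigned | voices=[80 79 60 78]
Op 8: note_on(74): all voices busy, STEAL voice 1 (pitch 79, oldest) -> assign | voices=[80 74 60 78]
Op 9: note_off(80): free voice 0 | voices=[- 74 60 78]
Op 10: note_on(89): voice 0 is free -> assigned | voices=[89 74 60 78]
Op 11: note_off(78): free voice 3 | voices=[89 74 60 -]
Op 12: note_on(86): voice 3 is free -> assigned | voices=[89 74 60 86]
Op 13: note_on(72): all voices busy, STEAL voice 2 (pitch 60, oldest) -> assign | voices=[89 74 72 86]
Op 14: note_on(68): all voices busy, STEAL voice 1 (pitch 74, oldest) -> assign | voices=[89 68 72 86]

Answer: 4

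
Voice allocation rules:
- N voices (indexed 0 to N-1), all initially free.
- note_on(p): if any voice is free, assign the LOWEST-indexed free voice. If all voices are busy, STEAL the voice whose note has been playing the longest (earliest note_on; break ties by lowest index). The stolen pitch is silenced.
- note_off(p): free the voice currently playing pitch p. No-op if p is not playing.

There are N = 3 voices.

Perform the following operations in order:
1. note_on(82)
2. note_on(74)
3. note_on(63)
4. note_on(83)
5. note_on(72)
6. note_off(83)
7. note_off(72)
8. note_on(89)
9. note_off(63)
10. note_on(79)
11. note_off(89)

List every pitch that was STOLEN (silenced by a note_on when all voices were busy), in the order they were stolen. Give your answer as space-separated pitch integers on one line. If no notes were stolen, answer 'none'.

Op 1: note_on(82): voice 0 is free -> assigned | voices=[82 - -]
Op 2: note_on(74): voice 1 is free -> assigned | voices=[82 74 -]
Op 3: note_on(63): voice 2 is free -> assigned | voices=[82 74 63]
Op 4: note_on(83): all voices busy, STEAL voice 0 (pitch 82, oldest) -> assign | voices=[83 74 63]
Op 5: note_on(72): all voices busy, STEAL voice 1 (pitch 74, oldest) -> assign | voices=[83 72 63]
Op 6: note_off(83): free voice 0 | voices=[- 72 63]
Op 7: note_off(72): free voice 1 | voices=[- - 63]
Op 8: note_on(89): voice 0 is free -> assigned | voices=[89 - 63]
Op 9: note_off(63): free voice 2 | voices=[89 - -]
Op 10: note_on(79): voice 1 is free -> assigned | voices=[89 79 -]
Op 11: note_off(89): free voice 0 | voices=[- 79 -]

Answer: 82 74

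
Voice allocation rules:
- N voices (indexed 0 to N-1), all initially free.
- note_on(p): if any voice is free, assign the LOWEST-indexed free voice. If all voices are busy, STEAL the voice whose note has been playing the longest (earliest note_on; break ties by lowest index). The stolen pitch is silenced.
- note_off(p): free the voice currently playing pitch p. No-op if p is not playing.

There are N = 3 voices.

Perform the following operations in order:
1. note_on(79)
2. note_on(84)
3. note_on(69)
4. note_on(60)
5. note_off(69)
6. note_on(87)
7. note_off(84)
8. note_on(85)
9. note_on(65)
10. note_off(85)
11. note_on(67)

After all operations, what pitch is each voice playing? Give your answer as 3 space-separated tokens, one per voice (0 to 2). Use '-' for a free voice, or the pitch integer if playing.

Answer: 65 67 87

Derivation:
Op 1: note_on(79): voice 0 is free -> assigned | voices=[79 - -]
Op 2: note_on(84): voice 1 is free -> assigned | voices=[79 84 -]
Op 3: note_on(69): voice 2 is free -> assigned | voices=[79 84 69]
Op 4: note_on(60): all voices busy, STEAL voice 0 (pitch 79, oldest) -> assign | voices=[60 84 69]
Op 5: note_off(69): free voice 2 | voices=[60 84 -]
Op 6: note_on(87): voice 2 is free -> assigned | voices=[60 84 87]
Op 7: note_off(84): free voice 1 | voices=[60 - 87]
Op 8: note_on(85): voice 1 is free -> assigned | voices=[60 85 87]
Op 9: note_on(65): all voices busy, STEAL voice 0 (pitch 60, oldest) -> assign | voices=[65 85 87]
Op 10: note_off(85): free voice 1 | voices=[65 - 87]
Op 11: note_on(67): voice 1 is free -> assigned | voices=[65 67 87]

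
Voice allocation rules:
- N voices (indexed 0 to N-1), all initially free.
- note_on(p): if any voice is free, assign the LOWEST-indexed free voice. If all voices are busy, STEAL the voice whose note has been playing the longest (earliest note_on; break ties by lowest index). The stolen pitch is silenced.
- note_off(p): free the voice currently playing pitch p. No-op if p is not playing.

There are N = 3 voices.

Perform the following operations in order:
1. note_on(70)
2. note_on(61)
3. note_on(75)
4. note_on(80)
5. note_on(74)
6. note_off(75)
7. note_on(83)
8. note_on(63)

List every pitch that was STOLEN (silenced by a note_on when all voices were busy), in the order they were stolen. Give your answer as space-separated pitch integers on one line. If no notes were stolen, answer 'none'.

Answer: 70 61 80

Derivation:
Op 1: note_on(70): voice 0 is free -> assigned | voices=[70 - -]
Op 2: note_on(61): voice 1 is free -> assigned | voices=[70 61 -]
Op 3: note_on(75): voice 2 is free -> assigned | voices=[70 61 75]
Op 4: note_on(80): all voices busy, STEAL voice 0 (pitch 70, oldest) -> assign | voices=[80 61 75]
Op 5: note_on(74): all voices busy, STEAL voice 1 (pitch 61, oldest) -> assign | voices=[80 74 75]
Op 6: note_off(75): free voice 2 | voices=[80 74 -]
Op 7: note_on(83): voice 2 is free -> assigned | voices=[80 74 83]
Op 8: note_on(63): all voices busy, STEAL voice 0 (pitch 80, oldest) -> assign | voices=[63 74 83]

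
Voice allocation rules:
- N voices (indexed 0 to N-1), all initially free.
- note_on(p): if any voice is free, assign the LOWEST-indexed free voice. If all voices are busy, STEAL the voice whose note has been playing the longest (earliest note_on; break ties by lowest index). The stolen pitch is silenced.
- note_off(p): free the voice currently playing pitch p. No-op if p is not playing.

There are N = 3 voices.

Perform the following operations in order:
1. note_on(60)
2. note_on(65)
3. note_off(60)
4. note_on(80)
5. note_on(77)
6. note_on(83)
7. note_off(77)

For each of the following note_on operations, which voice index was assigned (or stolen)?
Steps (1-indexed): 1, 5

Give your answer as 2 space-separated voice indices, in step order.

Answer: 0 2

Derivation:
Op 1: note_on(60): voice 0 is free -> assigned | voices=[60 - -]
Op 2: note_on(65): voice 1 is free -> assigned | voices=[60 65 -]
Op 3: note_off(60): free voice 0 | voices=[- 65 -]
Op 4: note_on(80): voice 0 is free -> assigned | voices=[80 65 -]
Op 5: note_on(77): voice 2 is free -> assigned | voices=[80 65 77]
Op 6: note_on(83): all voices busy, STEAL voice 1 (pitch 65, oldest) -> assign | voices=[80 83 77]
Op 7: note_off(77): free voice 2 | voices=[80 83 -]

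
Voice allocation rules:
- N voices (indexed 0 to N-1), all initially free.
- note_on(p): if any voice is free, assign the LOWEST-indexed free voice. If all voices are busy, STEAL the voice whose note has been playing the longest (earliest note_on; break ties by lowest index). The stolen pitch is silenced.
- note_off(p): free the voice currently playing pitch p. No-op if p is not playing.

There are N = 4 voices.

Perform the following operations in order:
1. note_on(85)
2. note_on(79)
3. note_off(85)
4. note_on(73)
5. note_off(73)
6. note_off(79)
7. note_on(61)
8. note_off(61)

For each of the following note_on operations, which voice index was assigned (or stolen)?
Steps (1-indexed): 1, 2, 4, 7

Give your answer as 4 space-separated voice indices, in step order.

Op 1: note_on(85): voice 0 is free -> assigned | voices=[85 - - -]
Op 2: note_on(79): voice 1 is free -> assigned | voices=[85 79 - -]
Op 3: note_off(85): free voice 0 | voices=[- 79 - -]
Op 4: note_on(73): voice 0 is free -> assigned | voices=[73 79 - -]
Op 5: note_off(73): free voice 0 | voices=[- 79 - -]
Op 6: note_off(79): free voice 1 | voices=[- - - -]
Op 7: note_on(61): voice 0 is free -> assigned | voices=[61 - - -]
Op 8: note_off(61): free voice 0 | voices=[- - - -]

Answer: 0 1 0 0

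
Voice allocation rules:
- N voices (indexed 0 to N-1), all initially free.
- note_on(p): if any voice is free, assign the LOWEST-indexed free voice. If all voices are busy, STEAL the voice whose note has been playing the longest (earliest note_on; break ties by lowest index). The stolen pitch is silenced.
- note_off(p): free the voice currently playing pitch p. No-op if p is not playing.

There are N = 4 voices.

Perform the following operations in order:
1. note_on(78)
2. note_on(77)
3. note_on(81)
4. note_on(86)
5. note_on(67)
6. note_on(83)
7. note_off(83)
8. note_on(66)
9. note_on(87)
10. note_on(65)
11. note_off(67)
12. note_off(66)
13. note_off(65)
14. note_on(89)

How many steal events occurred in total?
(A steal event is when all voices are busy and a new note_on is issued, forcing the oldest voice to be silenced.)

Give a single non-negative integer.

Answer: 4

Derivation:
Op 1: note_on(78): voice 0 is free -> assigned | voices=[78 - - -]
Op 2: note_on(77): voice 1 is free -> assigned | voices=[78 77 - -]
Op 3: note_on(81): voice 2 is free -> assigned | voices=[78 77 81 -]
Op 4: note_on(86): voice 3 is free -> assigned | voices=[78 77 81 86]
Op 5: note_on(67): all voices busy, STEAL voice 0 (pitch 78, oldest) -> assign | voices=[67 77 81 86]
Op 6: note_on(83): all voices busy, STEAL voice 1 (pitch 77, oldest) -> assign | voices=[67 83 81 86]
Op 7: note_off(83): free voice 1 | voices=[67 - 81 86]
Op 8: note_on(66): voice 1 is free -> assigned | voices=[67 66 81 86]
Op 9: note_on(87): all voices busy, STEAL voice 2 (pitch 81, oldest) -> assign | voices=[67 66 87 86]
Op 10: note_on(65): all voices busy, STEAL voice 3 (pitch 86, oldest) -> assign | voices=[67 66 87 65]
Op 11: note_off(67): free voice 0 | voices=[- 66 87 65]
Op 12: note_off(66): free voice 1 | voices=[- - 87 65]
Op 13: note_off(65): free voice 3 | voices=[- - 87 -]
Op 14: note_on(89): voice 0 is free -> assigned | voices=[89 - 87 -]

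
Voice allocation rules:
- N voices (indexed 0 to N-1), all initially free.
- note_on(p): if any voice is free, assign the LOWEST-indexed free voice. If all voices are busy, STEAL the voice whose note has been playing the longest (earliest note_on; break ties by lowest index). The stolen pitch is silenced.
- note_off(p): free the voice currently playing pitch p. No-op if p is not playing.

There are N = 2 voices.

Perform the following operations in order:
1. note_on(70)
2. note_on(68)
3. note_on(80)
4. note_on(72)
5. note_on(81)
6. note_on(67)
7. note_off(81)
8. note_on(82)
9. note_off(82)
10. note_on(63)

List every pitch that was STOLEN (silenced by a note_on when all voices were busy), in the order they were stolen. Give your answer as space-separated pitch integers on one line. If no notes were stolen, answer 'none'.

Answer: 70 68 80 72

Derivation:
Op 1: note_on(70): voice 0 is free -> assigned | voices=[70 -]
Op 2: note_on(68): voice 1 is free -> assigned | voices=[70 68]
Op 3: note_on(80): all voices busy, STEAL voice 0 (pitch 70, oldest) -> assign | voices=[80 68]
Op 4: note_on(72): all voices busy, STEAL voice 1 (pitch 68, oldest) -> assign | voices=[80 72]
Op 5: note_on(81): all voices busy, STEAL voice 0 (pitch 80, oldest) -> assign | voices=[81 72]
Op 6: note_on(67): all voices busy, STEAL voice 1 (pitch 72, oldest) -> assign | voices=[81 67]
Op 7: note_off(81): free voice 0 | voices=[- 67]
Op 8: note_on(82): voice 0 is free -> assigned | voices=[82 67]
Op 9: note_off(82): free voice 0 | voices=[- 67]
Op 10: note_on(63): voice 0 is free -> assigned | voices=[63 67]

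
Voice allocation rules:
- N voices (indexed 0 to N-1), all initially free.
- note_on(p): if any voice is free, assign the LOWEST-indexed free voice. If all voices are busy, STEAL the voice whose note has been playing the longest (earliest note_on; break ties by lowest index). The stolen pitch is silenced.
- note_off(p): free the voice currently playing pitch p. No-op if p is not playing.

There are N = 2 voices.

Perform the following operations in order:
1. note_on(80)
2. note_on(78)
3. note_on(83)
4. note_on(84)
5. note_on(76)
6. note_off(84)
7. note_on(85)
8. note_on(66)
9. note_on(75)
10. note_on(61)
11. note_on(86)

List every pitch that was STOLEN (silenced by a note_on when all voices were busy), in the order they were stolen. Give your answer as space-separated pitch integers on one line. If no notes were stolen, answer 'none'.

Op 1: note_on(80): voice 0 is free -> assigned | voices=[80 -]
Op 2: note_on(78): voice 1 is free -> assigned | voices=[80 78]
Op 3: note_on(83): all voices busy, STEAL voice 0 (pitch 80, oldest) -> assign | voices=[83 78]
Op 4: note_on(84): all voices busy, STEAL voice 1 (pitch 78, oldest) -> assign | voices=[83 84]
Op 5: note_on(76): all voices busy, STEAL voice 0 (pitch 83, oldest) -> assign | voices=[76 84]
Op 6: note_off(84): free voice 1 | voices=[76 -]
Op 7: note_on(85): voice 1 is free -> assigned | voices=[76 85]
Op 8: note_on(66): all voices busy, STEAL voice 0 (pitch 76, oldest) -> assign | voices=[66 85]
Op 9: note_on(75): all voices busy, STEAL voice 1 (pitch 85, oldest) -> assign | voices=[66 75]
Op 10: note_on(61): all voices busy, STEAL voice 0 (pitch 66, oldest) -> assign | voices=[61 75]
Op 11: note_on(86): all voices busy, STEAL voice 1 (pitch 75, oldest) -> assign | voices=[61 86]

Answer: 80 78 83 76 85 66 75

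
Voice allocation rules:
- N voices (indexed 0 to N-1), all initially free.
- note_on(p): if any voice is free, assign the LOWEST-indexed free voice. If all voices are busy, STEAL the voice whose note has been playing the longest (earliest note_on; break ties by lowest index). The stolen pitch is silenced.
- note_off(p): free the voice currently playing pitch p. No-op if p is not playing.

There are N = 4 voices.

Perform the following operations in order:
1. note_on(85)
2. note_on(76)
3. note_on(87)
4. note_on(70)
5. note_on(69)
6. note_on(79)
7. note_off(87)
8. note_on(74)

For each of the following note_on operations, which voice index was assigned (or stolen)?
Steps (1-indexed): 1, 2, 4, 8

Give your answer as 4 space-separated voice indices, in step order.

Answer: 0 1 3 2

Derivation:
Op 1: note_on(85): voice 0 is free -> assigned | voices=[85 - - -]
Op 2: note_on(76): voice 1 is free -> assigned | voices=[85 76 - -]
Op 3: note_on(87): voice 2 is free -> assigned | voices=[85 76 87 -]
Op 4: note_on(70): voice 3 is free -> assigned | voices=[85 76 87 70]
Op 5: note_on(69): all voices busy, STEAL voice 0 (pitch 85, oldest) -> assign | voices=[69 76 87 70]
Op 6: note_on(79): all voices busy, STEAL voice 1 (pitch 76, oldest) -> assign | voices=[69 79 87 70]
Op 7: note_off(87): free voice 2 | voices=[69 79 - 70]
Op 8: note_on(74): voice 2 is free -> assigned | voices=[69 79 74 70]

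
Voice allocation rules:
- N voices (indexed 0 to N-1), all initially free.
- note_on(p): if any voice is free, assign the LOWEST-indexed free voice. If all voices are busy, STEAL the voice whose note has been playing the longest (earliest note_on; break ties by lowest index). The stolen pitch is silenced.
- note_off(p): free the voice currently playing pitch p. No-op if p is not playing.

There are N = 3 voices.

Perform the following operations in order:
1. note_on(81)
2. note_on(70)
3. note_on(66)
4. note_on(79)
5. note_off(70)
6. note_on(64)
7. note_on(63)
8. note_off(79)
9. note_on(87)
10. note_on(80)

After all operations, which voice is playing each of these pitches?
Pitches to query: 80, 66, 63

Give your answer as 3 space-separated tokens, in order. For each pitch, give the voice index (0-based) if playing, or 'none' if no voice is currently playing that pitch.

Op 1: note_on(81): voice 0 is free -> assigned | voices=[81 - -]
Op 2: note_on(70): voice 1 is free -> assigned | voices=[81 70 -]
Op 3: note_on(66): voice 2 is free -> assigned | voices=[81 70 66]
Op 4: note_on(79): all voices busy, STEAL voice 0 (pitch 81, oldest) -> assign | voices=[79 70 66]
Op 5: note_off(70): free voice 1 | voices=[79 - 66]
Op 6: note_on(64): voice 1 is free -> assigned | voices=[79 64 66]
Op 7: note_on(63): all voices busy, STEAL voice 2 (pitch 66, oldest) -> assign | voices=[79 64 63]
Op 8: note_off(79): free voice 0 | voices=[- 64 63]
Op 9: note_on(87): voice 0 is free -> assigned | voices=[87 64 63]
Op 10: note_on(80): all voices busy, STEAL voice 1 (pitch 64, oldest) -> assign | voices=[87 80 63]

Answer: 1 none 2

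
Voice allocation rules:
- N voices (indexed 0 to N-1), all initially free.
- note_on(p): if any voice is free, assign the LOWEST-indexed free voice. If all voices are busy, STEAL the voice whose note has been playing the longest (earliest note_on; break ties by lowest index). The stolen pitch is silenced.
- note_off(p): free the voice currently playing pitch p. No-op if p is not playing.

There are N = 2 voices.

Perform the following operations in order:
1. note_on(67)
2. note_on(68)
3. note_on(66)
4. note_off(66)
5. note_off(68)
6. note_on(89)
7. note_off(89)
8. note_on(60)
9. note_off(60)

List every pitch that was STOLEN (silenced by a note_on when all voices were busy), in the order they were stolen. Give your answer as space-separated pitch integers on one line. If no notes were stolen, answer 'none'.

Op 1: note_on(67): voice 0 is free -> assigned | voices=[67 -]
Op 2: note_on(68): voice 1 is free -> assigned | voices=[67 68]
Op 3: note_on(66): all voices busy, STEAL voice 0 (pitch 67, oldest) -> assign | voices=[66 68]
Op 4: note_off(66): free voice 0 | voices=[- 68]
Op 5: note_off(68): free voice 1 | voices=[- -]
Op 6: note_on(89): voice 0 is free -> assigned | voices=[89 -]
Op 7: note_off(89): free voice 0 | voices=[- -]
Op 8: note_on(60): voice 0 is free -> assigned | voices=[60 -]
Op 9: note_off(60): free voice 0 | voices=[- -]

Answer: 67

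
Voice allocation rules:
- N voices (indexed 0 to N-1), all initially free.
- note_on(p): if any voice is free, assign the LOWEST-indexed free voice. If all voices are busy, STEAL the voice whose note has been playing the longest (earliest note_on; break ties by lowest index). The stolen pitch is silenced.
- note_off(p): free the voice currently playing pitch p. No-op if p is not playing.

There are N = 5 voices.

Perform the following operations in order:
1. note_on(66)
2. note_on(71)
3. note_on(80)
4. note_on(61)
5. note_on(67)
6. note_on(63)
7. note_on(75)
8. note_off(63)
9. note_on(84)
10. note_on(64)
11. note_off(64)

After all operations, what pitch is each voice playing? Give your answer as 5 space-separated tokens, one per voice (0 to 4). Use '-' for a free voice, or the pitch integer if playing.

Answer: 84 75 - 61 67

Derivation:
Op 1: note_on(66): voice 0 is free -> assigned | voices=[66 - - - -]
Op 2: note_on(71): voice 1 is free -> assigned | voices=[66 71 - - -]
Op 3: note_on(80): voice 2 is free -> assigned | voices=[66 71 80 - -]
Op 4: note_on(61): voice 3 is free -> assigned | voices=[66 71 80 61 -]
Op 5: note_on(67): voice 4 is free -> assigned | voices=[66 71 80 61 67]
Op 6: note_on(63): all voices busy, STEAL voice 0 (pitch 66, oldest) -> assign | voices=[63 71 80 61 67]
Op 7: note_on(75): all voices busy, STEAL voice 1 (pitch 71, oldest) -> assign | voices=[63 75 80 61 67]
Op 8: note_off(63): free voice 0 | voices=[- 75 80 61 67]
Op 9: note_on(84): voice 0 is free -> assigned | voices=[84 75 80 61 67]
Op 10: note_on(64): all voices busy, STEAL voice 2 (pitch 80, oldest) -> assign | voices=[84 75 64 61 67]
Op 11: note_off(64): free voice 2 | voices=[84 75 - 61 67]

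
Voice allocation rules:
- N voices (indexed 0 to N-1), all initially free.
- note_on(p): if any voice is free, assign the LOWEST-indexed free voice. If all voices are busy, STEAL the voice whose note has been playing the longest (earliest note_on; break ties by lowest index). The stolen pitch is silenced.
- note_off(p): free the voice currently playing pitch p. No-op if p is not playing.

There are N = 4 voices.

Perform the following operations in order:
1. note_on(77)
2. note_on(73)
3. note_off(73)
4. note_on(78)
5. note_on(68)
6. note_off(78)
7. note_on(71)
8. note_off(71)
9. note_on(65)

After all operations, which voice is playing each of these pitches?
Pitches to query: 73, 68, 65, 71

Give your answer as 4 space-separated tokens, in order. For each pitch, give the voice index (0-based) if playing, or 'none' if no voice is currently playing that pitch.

Op 1: note_on(77): voice 0 is free -> assigned | voices=[77 - - -]
Op 2: note_on(73): voice 1 is free -> assigned | voices=[77 73 - -]
Op 3: note_off(73): free voice 1 | voices=[77 - - -]
Op 4: note_on(78): voice 1 is free -> assigned | voices=[77 78 - -]
Op 5: note_on(68): voice 2 is free -> assigned | voices=[77 78 68 -]
Op 6: note_off(78): free voice 1 | voices=[77 - 68 -]
Op 7: note_on(71): voice 1 is free -> assigned | voices=[77 71 68 -]
Op 8: note_off(71): free voice 1 | voices=[77 - 68 -]
Op 9: note_on(65): voice 1 is free -> assigned | voices=[77 65 68 -]

Answer: none 2 1 none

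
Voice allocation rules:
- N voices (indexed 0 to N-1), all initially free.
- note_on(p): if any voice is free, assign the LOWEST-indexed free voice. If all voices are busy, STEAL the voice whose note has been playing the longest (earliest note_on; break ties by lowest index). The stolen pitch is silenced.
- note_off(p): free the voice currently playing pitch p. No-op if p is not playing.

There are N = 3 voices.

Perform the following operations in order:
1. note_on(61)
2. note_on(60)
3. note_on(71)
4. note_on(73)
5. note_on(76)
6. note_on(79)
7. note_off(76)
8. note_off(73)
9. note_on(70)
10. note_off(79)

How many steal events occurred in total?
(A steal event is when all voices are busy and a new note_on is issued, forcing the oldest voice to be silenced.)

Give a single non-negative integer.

Op 1: note_on(61): voice 0 is free -> assigned | voices=[61 - -]
Op 2: note_on(60): voice 1 is free -> assigned | voices=[61 60 -]
Op 3: note_on(71): voice 2 is free -> assigned | voices=[61 60 71]
Op 4: note_on(73): all voices busy, STEAL voice 0 (pitch 61, oldest) -> assign | voices=[73 60 71]
Op 5: note_on(76): all voices busy, STEAL voice 1 (pitch 60, oldest) -> assign | voices=[73 76 71]
Op 6: note_on(79): all voices busy, STEAL voice 2 (pitch 71, oldest) -> assign | voices=[73 76 79]
Op 7: note_off(76): free voice 1 | voices=[73 - 79]
Op 8: note_off(73): free voice 0 | voices=[- - 79]
Op 9: note_on(70): voice 0 is free -> assigned | voices=[70 - 79]
Op 10: note_off(79): free voice 2 | voices=[70 - -]

Answer: 3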